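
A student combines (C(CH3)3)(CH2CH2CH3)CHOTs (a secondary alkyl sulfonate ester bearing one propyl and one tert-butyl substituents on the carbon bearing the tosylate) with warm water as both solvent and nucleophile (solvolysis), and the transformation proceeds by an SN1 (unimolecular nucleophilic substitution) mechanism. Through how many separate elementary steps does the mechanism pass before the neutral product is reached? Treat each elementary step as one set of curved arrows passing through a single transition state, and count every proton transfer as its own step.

Step 1: Ionisation: the C–O σ-bond cleaves heterolytically; both bonding electrons depart with TsO⁻, leaving a secondary carbocation at the α-carbon.
Step 2: Carbocation rearrangement: a 1,2-methyl shift from the adjacent tert-butyl carbon converts the initially-formed secondary cation into the more stable tertiary cation.
Step 3: A lone pair on the oxygen of H2O attacks the carbocation, forming a new C–O σ-bond and an oxonium ion.
Step 4: A second solvent molecule removes the proton on oxygen, giving the neutral alcohol product.
Total: 4 elementary steps.

4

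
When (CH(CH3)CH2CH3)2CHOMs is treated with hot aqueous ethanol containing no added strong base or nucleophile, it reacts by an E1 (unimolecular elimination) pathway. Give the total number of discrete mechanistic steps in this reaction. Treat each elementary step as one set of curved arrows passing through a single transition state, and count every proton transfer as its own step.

Step 1: The C–O bond breaks with both electrons going to the mesylate; MsO⁻ leaves and a secondary carbocation remains.
Step 2: A 1,2-hydride shift from the adjacent sec-butyl carbon moves the positive charge from the secondary centre to an adjacent carbon, generating a more stable tertiary carbocation.
Step 3: A water (or ethanol) molecule (solvent) deprotonates a β-carbon; as the C–H bond breaks, those electrons form the new alkene π bond.
Total: 3 elementary steps.

3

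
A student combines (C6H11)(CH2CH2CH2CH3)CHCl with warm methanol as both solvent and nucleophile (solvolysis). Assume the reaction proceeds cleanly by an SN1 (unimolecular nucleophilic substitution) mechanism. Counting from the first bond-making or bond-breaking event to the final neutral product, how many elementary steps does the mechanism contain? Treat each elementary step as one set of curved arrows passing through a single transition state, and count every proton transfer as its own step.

4

Step 1: Ionisation: the C–Cl σ-bond cleaves heterolytically; both bonding electrons depart with Cl⁻, leaving a secondary carbocation at the α-carbon.
Step 2: A hydride (H with its bonding pair) migrates from the adjacent cyclohexyl carbon to the cationic centre — a 1,2-hydride shift — upgrading the secondary cation to a tertiary one.
Step 3: CH3OH donates an oxygen lone pair into the empty p orbital of the cation, giving a protonated ether (an oxonium ion).
Step 4: A second solvent molecule removes the proton on oxygen, giving the neutral ether product.
Total: 4 elementary steps.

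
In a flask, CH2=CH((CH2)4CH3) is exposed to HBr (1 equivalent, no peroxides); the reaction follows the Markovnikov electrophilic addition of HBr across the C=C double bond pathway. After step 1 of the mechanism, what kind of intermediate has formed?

Step 1: Protonation of the alkene by HBr: the π bond acts as the nucleophile and picks up H⁺, giving the more stable (Markovnikov) secondary carbocation. The H–Br bond breaks heterolytically, releasing Br⁻.
After step 1 the species present is a secondary carbocation.

secondary carbocation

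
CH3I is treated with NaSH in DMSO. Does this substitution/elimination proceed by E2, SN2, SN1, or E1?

SN2

Conditions: a methyl substrate with a strong nucleophile in the polar aprotic solvent DMSO.
These conditions are the textbook signature of the SN2 pathway.
An unhindered substrate with a strong nucleophile in a polar aprotic solvent favours one-step backside displacement.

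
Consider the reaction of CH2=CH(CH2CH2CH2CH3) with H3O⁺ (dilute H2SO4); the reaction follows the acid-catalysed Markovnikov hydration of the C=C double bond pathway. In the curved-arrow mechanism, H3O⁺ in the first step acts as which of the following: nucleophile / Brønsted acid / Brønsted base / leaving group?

Step 1: Electrophilic addition begins with the π(C=C) electrons forming a bond to the proton of H3O⁺. Following Markovnikov's rule, the resulting cation is secondary. H2O is released.
H3O⁺ in the first step donates a proton in a proton-transfer step — a Brønsted acid.

Brønsted acid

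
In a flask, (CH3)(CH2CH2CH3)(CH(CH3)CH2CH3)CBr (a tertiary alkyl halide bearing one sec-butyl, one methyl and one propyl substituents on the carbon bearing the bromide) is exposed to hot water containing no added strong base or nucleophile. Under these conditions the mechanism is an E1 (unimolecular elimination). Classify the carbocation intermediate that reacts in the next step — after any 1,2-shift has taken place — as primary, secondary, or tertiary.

Step 1: The C–Br bond breaks with both electrons going to the bromide; Br⁻ leaves and a tertiary carbocation remains.
No single 1,2-shift to an adjacent carbon would give a more-substituted cation, so no rearrangement occurs.

tertiary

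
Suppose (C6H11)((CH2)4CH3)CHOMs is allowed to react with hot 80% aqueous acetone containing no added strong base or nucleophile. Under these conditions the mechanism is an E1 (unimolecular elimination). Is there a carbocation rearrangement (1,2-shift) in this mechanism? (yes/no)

The first-formed carbocation is secondary.
The adjacent cyclohexyl carbon already bears 2 other carbon substituents and has a hydrogen to migrate; after a 1,2-hydride shift from that carbon the positive charge sits on a tertiary centre.
Tertiary is more stable than secondary, so the shift occurs.

yes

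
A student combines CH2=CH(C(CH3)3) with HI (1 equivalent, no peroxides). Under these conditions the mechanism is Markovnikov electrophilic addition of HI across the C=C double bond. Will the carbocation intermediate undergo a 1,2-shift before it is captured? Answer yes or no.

The first-formed carbocation is secondary.
The adjacent tert-butyl carbon has no hydrogen but bears methyl groups; migration of one methyl with its bonding pair (a 1,2-methyl shift) places the charge on a tertiary centre.
Tertiary is more stable than secondary, so the shift occurs.

yes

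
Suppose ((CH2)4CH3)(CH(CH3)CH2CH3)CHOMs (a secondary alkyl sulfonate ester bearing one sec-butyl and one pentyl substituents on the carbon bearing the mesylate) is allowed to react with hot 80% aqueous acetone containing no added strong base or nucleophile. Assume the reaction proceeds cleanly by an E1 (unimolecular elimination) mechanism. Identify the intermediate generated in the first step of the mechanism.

Step 1: Ionisation: the C–O σ-bond cleaves heterolytically; both bonding electrons depart with MsO⁻, leaving a secondary carbocation at the α-carbon.
After step 1 the species present is a secondary carbocation.

secondary carbocation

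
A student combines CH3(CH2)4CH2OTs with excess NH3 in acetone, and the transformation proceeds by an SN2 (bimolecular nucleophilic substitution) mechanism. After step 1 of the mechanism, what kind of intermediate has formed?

ammonium ion

Step 1: A lone pair on the N of NH3 attacks the α-carbon from the back side while the C–O bond breaks; both bonding electrons leave with TsO⁻. The product of this concerted step is an alkylammonium ion.
After step 1 the species present is an ammonium ion.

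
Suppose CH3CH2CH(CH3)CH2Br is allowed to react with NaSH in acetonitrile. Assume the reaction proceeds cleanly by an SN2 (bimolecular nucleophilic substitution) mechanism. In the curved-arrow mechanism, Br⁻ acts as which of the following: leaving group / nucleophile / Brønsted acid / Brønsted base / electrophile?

Step 1: Backside attack by HS⁻ on the carbon bearing the bromide: the new C–S bond forms as the C–Br bond breaks, with Walden inversion at carbon.
Br⁻ departs with both electrons of the breaking σ-bond — that is the definition of a leaving group.

leaving group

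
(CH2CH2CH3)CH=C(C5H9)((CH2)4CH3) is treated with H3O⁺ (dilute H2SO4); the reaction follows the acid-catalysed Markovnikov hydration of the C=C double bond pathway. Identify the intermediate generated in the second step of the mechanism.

oxonium ion

Step 1: The π electrons of the C=C bond attack a proton of H3O⁺; Markovnikov addition places the new C–H on the less-substituted alkene carbon, so the positive charge ends up on the more-substituted carbon — a tertiary carbocation. H2O is released.
Step 2: Nucleophilic capture of the cation by H2O produces the protonated alcohol (an oxonium ion).
After step 2 the species present is an oxonium ion.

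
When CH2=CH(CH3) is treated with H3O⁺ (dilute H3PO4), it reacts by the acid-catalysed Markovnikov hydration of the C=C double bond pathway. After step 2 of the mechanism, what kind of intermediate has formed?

Step 1: The π electrons of the C=C bond attack a proton of H3O⁺; Markovnikov addition places the new C–H on the less-substituted alkene carbon, so the positive charge ends up on the more-substituted carbon — a secondary carbocation. H2O is released.
Step 2: A lone pair on the oxygen of H2O attacks the carbocation, forming a C–O bond and an oxonium ion (a protonated alcohol).
After step 2 the species present is an oxonium ion.

oxonium ion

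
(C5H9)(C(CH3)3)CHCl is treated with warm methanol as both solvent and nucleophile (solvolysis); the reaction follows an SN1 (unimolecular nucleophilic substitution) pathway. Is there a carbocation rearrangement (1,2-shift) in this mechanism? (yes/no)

The first-formed carbocation is secondary.
The adjacent cyclopentyl carbon already bears 2 other carbon substituents and has a hydrogen to migrate; after a 1,2-hydride shift from that carbon the positive charge sits on a tertiary centre.
Tertiary is more stable than secondary, so the shift occurs.

yes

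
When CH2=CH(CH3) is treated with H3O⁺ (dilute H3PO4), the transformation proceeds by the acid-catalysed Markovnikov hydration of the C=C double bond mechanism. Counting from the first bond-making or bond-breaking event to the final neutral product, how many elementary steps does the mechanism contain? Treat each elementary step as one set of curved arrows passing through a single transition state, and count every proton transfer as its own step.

3

Step 1: Electrophilic addition begins with the π(C=C) electrons forming a bond to the proton of H3O⁺. Following Markovnikov's rule, the resulting cation is secondary. H2O is released.
(No 1,2-shift: no single shift to an adjacent carbon would give a more stable cation.)
Step 2: A lone pair on the oxygen of H2O attacks the carbocation, forming a C–O bond and an oxonium ion (a protonated alcohol).
Step 3: Deprotonation of the oxonium ion by a water molecule delivers the neutral alcohol and regenerates the acid catalyst.
Total: 3 elementary steps.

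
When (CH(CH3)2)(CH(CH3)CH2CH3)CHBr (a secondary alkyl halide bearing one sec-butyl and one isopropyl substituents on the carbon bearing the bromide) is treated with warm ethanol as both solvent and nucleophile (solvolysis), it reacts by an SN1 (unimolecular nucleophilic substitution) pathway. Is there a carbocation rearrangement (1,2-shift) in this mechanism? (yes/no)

yes

The first-formed carbocation is secondary.
The adjacent sec-butyl carbon already bears 2 other carbon substituents and has a hydrogen to migrate; after a 1,2-hydride shift from that carbon the positive charge sits on a tertiary centre.
Tertiary is more stable than secondary, so the shift occurs.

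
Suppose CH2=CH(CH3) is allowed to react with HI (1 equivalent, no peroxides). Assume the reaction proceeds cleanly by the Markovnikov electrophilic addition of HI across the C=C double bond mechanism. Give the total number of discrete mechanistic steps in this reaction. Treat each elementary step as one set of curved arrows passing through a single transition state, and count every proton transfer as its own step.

2

Step 1: Electrophilic addition begins with the π(C=C) electrons forming a bond to the proton of HI. Following Markovnikov's rule, the resulting cation is secondary. The H–I bond breaks heterolytically, releasing I⁻.
(No 1,2-shift: no single shift to an adjacent carbon would give a more stable cation.)
Step 2: I⁻ captures the cation: a lone pair on I⁻ fills the empty p orbital, producing the alkyl halide product.
Total: 2 elementary steps.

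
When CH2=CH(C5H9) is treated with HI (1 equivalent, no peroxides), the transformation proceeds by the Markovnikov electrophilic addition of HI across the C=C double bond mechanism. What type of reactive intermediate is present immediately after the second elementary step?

tertiary carbocation

Step 1: Protonation of the alkene by HI: the π bond acts as the nucleophile and picks up H⁺, giving the more stable (Markovnikov) secondary carbocation. The H–I bond breaks heterolytically, releasing I⁻.
Step 2: Carbocation rearrangement: a 1,2-hydride shift from the adjacent cyclopentyl carbon converts the initially-formed secondary cation into the more stable tertiary cation.
After step 2 the species present is a tertiary carbocation.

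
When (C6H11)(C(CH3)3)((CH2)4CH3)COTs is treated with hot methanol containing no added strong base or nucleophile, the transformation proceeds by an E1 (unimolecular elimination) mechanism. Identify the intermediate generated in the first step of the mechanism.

tertiary carbocation

Step 1: The C–O bond breaks with both electrons going to the tosylate; TsO⁻ leaves and a tertiary carbocation remains.
After step 1 the species present is a tertiary carbocation.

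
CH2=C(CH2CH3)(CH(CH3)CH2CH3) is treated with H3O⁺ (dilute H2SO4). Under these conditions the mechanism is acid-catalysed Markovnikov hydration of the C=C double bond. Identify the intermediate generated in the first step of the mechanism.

tertiary carbocation

Step 1: The π electrons of the C=C bond attack a proton of H3O⁺; Markovnikov addition places the new C–H on the less-substituted alkene carbon, so the positive charge ends up on the more-substituted carbon — a tertiary carbocation. H2O is released.
After step 1 the species present is a tertiary carbocation.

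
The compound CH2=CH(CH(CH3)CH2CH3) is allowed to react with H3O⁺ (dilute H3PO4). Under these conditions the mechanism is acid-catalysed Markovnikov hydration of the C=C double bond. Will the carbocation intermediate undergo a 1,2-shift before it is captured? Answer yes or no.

yes

The first-formed carbocation is secondary.
The adjacent sec-butyl carbon already bears 2 other carbon substituents and has a hydrogen to migrate; after a 1,2-hydride shift from that carbon the positive charge sits on a tertiary centre.
Tertiary is more stable than secondary, so the shift occurs.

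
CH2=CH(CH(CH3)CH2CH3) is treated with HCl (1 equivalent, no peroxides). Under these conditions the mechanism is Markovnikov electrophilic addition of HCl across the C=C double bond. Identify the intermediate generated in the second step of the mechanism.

Step 1: Protonation of the alkene by HCl: the π bond acts as the nucleophile and picks up H⁺, giving the more stable (Markovnikov) secondary carbocation. The H–Cl bond breaks heterolytically, releasing Cl⁻.
Step 2: A hydride (H with its bonding pair) migrates from the adjacent sec-butyl carbon to the cationic centre — a 1,2-hydride shift — upgrading the secondary cation to a tertiary one.
After step 2 the species present is a tertiary carbocation.

tertiary carbocation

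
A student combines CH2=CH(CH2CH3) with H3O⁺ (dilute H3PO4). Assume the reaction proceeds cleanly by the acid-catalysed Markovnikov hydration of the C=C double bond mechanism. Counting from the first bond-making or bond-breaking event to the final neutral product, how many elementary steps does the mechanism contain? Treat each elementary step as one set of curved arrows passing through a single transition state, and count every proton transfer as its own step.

3

Step 1: The π electrons of the C=C bond attack a proton of H3O⁺; Markovnikov addition places the new C–H on the less-substituted alkene carbon, so the positive charge ends up on the more-substituted carbon — a secondary carbocation. H2O is released.
(No 1,2-shift: no single shift to an adjacent carbon would give a more stable cation.)
Step 2: Water acts as the nucleophile: an oxygen lone pair bonds to the cationic carbon, giving an oxonium-ion intermediate.
Step 3: Proton transfer from the O–H of the oxonium ion to H2O completes the catalytic cycle and yields the alcohol.
Total: 3 elementary steps.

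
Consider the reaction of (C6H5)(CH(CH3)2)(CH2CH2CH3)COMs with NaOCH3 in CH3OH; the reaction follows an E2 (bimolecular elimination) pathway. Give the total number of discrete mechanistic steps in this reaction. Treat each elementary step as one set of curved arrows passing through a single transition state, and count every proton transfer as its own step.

1

Step 1: In one step, CH3O⁻ pulls off a β-proton, the C–O bond cleaves, and a C=C double bond forms between the α- and β-carbons (E2, anti elimination).
Total: 1 elementary step.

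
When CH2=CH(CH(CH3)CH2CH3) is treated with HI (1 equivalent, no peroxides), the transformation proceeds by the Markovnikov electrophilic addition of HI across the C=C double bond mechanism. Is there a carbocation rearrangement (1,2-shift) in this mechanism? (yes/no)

yes

The first-formed carbocation is secondary.
The adjacent sec-butyl carbon already bears 2 other carbon substituents and has a hydrogen to migrate; after a 1,2-hydride shift from that carbon the positive charge sits on a tertiary centre.
Tertiary is more stable than secondary, so the shift occurs.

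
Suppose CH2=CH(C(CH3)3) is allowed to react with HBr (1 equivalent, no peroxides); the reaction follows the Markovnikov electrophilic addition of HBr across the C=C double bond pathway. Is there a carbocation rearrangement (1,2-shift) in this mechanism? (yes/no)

The first-formed carbocation is secondary.
The adjacent tert-butyl carbon has no hydrogen but bears methyl groups; migration of one methyl with its bonding pair (a 1,2-methyl shift) places the charge on a tertiary centre.
Tertiary is more stable than secondary, so the shift occurs.

yes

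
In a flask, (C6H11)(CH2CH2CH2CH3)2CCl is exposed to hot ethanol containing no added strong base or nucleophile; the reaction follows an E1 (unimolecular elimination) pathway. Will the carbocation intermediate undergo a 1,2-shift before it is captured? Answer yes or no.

The first-formed carbocation is tertiary.
No single 1,2-shift to an adjacent carbon would produce a more-substituted cation than the one already present, so no rearrangement occurs.

no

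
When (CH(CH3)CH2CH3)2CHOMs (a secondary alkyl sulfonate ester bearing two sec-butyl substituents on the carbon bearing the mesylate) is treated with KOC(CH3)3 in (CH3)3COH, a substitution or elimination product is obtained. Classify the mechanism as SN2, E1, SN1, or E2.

Conditions: a strong/bulky base with a secondary substrate bearing a β-hydrogen.
These conditions are the textbook signature of the E2 pathway.
A strong (often hindered) base removes a β-H in concert with loss of the leaving group — bimolecular elimination.

E2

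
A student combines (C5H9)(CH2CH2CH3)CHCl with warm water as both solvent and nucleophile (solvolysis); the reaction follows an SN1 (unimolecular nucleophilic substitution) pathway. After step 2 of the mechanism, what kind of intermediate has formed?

tertiary carbocation

Step 1: Unassisted departure of Cl⁻ (taking the C–Cl bonding pair) generates a secondary carbocation.
Step 2: A 1,2-hydride shift from the adjacent cyclopentyl carbon moves the positive charge from the secondary centre to an adjacent carbon, generating a more stable tertiary carbocation.
After step 2 the species present is a tertiary carbocation.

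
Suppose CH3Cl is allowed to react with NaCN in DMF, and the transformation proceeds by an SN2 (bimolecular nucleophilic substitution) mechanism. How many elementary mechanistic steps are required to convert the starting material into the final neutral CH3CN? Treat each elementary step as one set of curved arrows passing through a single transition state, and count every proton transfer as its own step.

1

Step 1: Backside attack by CN⁻ on the carbon bearing the chloride: the new C–C bond forms as the C–Cl bond breaks, with Walden inversion at carbon.
Total: 1 elementary step.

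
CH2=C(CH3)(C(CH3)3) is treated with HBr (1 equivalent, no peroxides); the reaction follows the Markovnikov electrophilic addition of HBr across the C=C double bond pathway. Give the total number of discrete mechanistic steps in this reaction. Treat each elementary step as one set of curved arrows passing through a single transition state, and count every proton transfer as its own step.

2

Step 1: Protonation of the alkene by HBr: the π bond acts as the nucleophile and picks up H⁺, giving the more stable (Markovnikov) tertiary carbocation. The H–Br bond breaks heterolytically, releasing Br⁻.
(No 1,2-shift: no single shift to an adjacent carbon would give a more stable cation.)
Step 2: Nucleophilic attack by Br⁻ on the carbocation completes the addition, giving R–Br.
Total: 2 elementary steps.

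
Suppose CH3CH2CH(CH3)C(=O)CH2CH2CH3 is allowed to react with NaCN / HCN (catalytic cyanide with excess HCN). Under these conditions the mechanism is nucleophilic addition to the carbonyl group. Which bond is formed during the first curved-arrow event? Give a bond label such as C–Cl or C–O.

Step 1: Nucleophilic addition: CN⁻ adds to the carbonyl carbon, pushing the π(C=O) electron pair onto oxygen and giving a tetrahedral alkoxide.
The bond formed in this step is the C–C bond.

C–C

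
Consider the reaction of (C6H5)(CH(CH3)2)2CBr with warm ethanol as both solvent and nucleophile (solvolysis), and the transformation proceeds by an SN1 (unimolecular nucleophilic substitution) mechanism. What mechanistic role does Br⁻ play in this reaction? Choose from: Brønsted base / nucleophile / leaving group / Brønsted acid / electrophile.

Step 1: Ionisation: the C–Br σ-bond cleaves heterolytically; both bonding electrons depart with Br⁻, leaving a tertiary carbocation at the α-carbon.
Br⁻ departs with both electrons of the breaking σ-bond — that is the definition of a leaving group.

leaving group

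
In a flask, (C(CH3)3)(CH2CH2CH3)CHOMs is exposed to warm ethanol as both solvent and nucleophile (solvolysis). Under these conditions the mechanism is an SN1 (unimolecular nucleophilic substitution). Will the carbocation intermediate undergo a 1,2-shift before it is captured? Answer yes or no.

The first-formed carbocation is secondary.
The adjacent tert-butyl carbon has no hydrogen but bears methyl groups; migration of one methyl with its bonding pair (a 1,2-methyl shift) places the charge on a tertiary centre.
Tertiary is more stable than secondary, so the shift occurs.

yes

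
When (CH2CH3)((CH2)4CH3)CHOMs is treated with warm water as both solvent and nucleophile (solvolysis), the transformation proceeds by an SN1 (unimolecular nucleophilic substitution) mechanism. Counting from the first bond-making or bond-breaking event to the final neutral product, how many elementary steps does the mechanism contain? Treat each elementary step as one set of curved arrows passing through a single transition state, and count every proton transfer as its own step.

Step 1: Rate-determining heterolysis of the C–O bond gives MsO⁻ and a secondary carbocation.
(No 1,2-shift: no single shift to an adjacent carbon would give a more stable cation.)
Step 2: A lone pair on the oxygen of H2O attacks the carbocation, forming a new C–O σ-bond and an oxonium ion.
Step 3: Deprotonation of the oxonium oxygen by solvent water yields the neutral alcohol.
Total: 3 elementary steps.

3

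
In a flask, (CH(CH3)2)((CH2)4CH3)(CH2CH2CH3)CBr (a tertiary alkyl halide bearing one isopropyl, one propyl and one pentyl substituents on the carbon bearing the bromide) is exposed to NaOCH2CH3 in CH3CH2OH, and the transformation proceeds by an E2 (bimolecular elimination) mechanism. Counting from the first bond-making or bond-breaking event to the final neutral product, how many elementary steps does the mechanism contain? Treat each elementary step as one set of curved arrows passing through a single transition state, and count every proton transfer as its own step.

Step 1: In one step, CH3CH2O⁻ pulls off a β-proton, the C–Br bond cleaves, and a C=C double bond forms between the α- and β-carbons (E2, anti elimination).
Total: 1 elementary step.

1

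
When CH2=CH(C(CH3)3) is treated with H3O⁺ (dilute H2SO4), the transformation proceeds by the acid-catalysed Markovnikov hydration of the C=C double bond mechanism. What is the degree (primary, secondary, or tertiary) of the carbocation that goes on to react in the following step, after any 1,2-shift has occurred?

Step 1: Protonation of the alkene by H3O⁺: the π bond acts as the nucleophile and picks up H⁺, giving the more stable (Markovnikov) secondary carbocation. H2O is released.
Step 2: A 1,2-methyl shift from the adjacent tert-butyl carbon moves the positive charge from the secondary centre to an adjacent carbon, generating a more stable tertiary carbocation.
The cation rearranges from secondary to tertiary via a 1,2-methyl shift from the adjacent tert-butyl carbon; the tertiary cation is what reacts next.

tertiary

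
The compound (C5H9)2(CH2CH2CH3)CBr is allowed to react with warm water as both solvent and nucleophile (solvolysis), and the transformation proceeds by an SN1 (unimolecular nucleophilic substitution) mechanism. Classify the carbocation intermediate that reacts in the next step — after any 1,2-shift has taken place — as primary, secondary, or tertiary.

tertiary

Step 1: The C–Br bond breaks with both electrons going to the bromide; Br⁻ leaves and a tertiary carbocation remains.
No single 1,2-shift to an adjacent carbon would give a more-substituted cation, so no rearrangement occurs.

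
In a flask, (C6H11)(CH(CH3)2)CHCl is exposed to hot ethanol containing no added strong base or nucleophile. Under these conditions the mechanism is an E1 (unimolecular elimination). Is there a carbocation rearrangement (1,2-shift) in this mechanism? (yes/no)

The first-formed carbocation is secondary.
The adjacent isopropyl carbon already bears 2 other carbon substituents and has a hydrogen to migrate; after a 1,2-hydride shift from that carbon the positive charge sits on a tertiary centre.
Tertiary is more stable than secondary, so the shift occurs.

yes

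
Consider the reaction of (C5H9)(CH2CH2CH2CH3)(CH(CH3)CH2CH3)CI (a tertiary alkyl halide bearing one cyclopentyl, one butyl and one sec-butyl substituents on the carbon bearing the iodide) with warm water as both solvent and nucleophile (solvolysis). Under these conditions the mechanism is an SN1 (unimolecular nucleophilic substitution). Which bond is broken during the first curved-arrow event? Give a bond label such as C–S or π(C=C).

Step 1: The C–I bond breaks with both electrons going to the iodide; I⁻ leaves and a tertiary carbocation remains.
The bond broken in this step is the C–I bond.

C–I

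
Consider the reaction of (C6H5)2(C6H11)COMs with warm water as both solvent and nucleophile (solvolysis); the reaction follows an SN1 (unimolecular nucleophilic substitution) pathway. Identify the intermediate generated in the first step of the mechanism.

tertiary carbocation

Step 1: Ionisation: the C–O σ-bond cleaves heterolytically; both bonding electrons depart with MsO⁻, leaving a tertiary carbocation at the α-carbon.
After step 1 the species present is a tertiary carbocation.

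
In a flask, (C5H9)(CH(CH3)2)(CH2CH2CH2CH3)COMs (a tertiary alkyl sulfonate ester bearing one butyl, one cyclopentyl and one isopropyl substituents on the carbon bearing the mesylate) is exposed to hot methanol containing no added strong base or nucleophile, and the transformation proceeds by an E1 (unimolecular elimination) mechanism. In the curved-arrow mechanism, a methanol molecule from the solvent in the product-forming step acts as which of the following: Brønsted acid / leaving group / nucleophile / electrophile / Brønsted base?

Brønsted base

Step 2: A methanol molecule (solvent) deprotonates a β-carbon; as the C–H bond breaks, those electrons form the new alkene π bond.
A methanol molecule from the solvent in the product-forming step accepts a proton in a proton-transfer step — a Brønsted base.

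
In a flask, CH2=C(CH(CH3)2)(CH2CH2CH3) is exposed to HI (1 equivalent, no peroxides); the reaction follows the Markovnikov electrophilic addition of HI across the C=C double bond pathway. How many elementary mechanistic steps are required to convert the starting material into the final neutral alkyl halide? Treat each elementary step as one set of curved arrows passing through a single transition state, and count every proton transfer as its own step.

Step 1: Protonation of the alkene by HI: the π bond acts as the nucleophile and picks up H⁺, giving the more stable (Markovnikov) tertiary carbocation. The H–I bond breaks heterolytically, releasing I⁻.
(No 1,2-shift: no single shift to an adjacent carbon would give a more stable cation.)
Step 2: The I⁻ anion donates a lone pair to the carbocation, forming the new C–I σ-bond and giving the neutral alkyl halide.
Total: 2 elementary steps.

2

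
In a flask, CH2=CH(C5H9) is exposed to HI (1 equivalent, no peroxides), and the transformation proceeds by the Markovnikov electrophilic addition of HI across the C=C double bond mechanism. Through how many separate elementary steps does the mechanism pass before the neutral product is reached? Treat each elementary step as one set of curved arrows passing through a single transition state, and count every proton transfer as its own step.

Step 1: Electrophilic addition begins with the π(C=C) electrons forming a bond to the proton of HI. Following Markovnikov's rule, the resulting cation is secondary. The H–I bond breaks heterolytically, releasing I⁻.
Step 2: Carbocation rearrangement: a 1,2-hydride shift from the adjacent cyclopentyl carbon converts the initially-formed secondary cation into the more stable tertiary cation.
Step 3: Nucleophilic attack by I⁻ on the carbocation completes the addition, giving R–I.
Total: 3 elementary steps.

3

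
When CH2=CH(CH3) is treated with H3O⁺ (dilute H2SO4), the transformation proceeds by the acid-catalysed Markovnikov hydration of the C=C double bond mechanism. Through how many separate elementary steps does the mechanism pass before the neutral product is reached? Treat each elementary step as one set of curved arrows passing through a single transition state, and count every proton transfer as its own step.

3

Step 1: Protonation of the alkene by H3O⁺: the π bond acts as the nucleophile and picks up H⁺, giving the more stable (Markovnikov) secondary carbocation. H2O is released.
(No 1,2-shift: no single shift to an adjacent carbon would give a more stable cation.)
Step 2: A lone pair on the oxygen of H2O attacks the carbocation, forming a C–O bond and an oxonium ion (a protonated alcohol).
Step 3: Proton transfer from the O–H of the oxonium ion to H2O completes the catalytic cycle and yields the alcohol.
Total: 3 elementary steps.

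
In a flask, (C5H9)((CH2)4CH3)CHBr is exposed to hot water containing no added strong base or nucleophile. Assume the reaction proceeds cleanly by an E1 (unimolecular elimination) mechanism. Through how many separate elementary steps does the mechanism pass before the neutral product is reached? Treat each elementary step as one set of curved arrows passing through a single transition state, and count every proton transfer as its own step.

3

Step 1: Rate-determining heterolysis of the C–Br bond gives Br⁻ and a secondary carbocation.
Step 2: A hydride (H with its bonding pair) migrates from the adjacent cyclopentyl carbon to the cationic centre — a 1,2-hydride shift — upgrading the secondary cation to a tertiary one.
Step 3: Loss of a β-proton to a water molecule of the solvent: the C–H bonding pair collapses toward the cationic carbon to form the C=C π bond, yielding the alkene.
Total: 3 elementary steps.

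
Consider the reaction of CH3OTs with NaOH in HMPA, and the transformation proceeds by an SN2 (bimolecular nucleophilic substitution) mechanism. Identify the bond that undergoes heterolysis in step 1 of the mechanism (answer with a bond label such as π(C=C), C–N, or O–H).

Step 1: Backside attack by OH⁻ on the carbon bearing the tosylate: the new C–O bond forms as the C–O bond breaks, with Walden inversion at carbon.
The bond broken in this step is the C–O bond.

C–O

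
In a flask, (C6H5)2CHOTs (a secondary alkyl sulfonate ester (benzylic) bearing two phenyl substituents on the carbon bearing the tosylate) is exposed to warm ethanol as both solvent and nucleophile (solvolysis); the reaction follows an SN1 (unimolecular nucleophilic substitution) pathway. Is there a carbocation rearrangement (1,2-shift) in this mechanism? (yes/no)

The first-formed carbocation is secondary.
No single 1,2-shift to an adjacent carbon would produce a more-substituted cation than the one already present, so no rearrangement occurs.

no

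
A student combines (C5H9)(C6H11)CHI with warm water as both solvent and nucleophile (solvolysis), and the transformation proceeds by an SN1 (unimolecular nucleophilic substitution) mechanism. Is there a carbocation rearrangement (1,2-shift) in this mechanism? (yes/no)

The first-formed carbocation is secondary.
The adjacent cyclopentyl carbon already bears 2 other carbon substituents and has a hydrogen to migrate; after a 1,2-hydride shift from that carbon the positive charge sits on a tertiary centre.
Tertiary is more stable than secondary, so the shift occurs.

yes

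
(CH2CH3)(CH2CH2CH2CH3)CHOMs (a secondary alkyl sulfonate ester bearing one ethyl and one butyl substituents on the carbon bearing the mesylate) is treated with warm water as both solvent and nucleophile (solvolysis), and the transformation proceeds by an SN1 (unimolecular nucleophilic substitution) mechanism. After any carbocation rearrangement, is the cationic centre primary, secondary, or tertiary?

Step 1: Ionisation: the C–O σ-bond cleaves heterolytically; both bonding electrons depart with MsO⁻, leaving a secondary carbocation at the α-carbon.
No single 1,2-shift to an adjacent carbon would give a more-substituted cation, so no rearrangement occurs.

secondary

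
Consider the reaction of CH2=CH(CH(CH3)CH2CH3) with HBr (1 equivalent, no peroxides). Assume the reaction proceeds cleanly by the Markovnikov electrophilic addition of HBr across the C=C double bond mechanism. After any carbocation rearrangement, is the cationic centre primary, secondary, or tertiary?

tertiary

Step 1: Electrophilic addition begins with the π(C=C) electrons forming a bond to the proton of HBr. Following Markovnikov's rule, the resulting cation is secondary. The H–Br bond breaks heterolytically, releasing Br⁻.
Step 2: A hydride (H with its bonding pair) migrates from the adjacent sec-butyl carbon to the cationic centre — a 1,2-hydride shift — upgrading the secondary cation to a tertiary one.
The cation rearranges from secondary to tertiary via a 1,2-hydride shift from the adjacent sec-butyl carbon; the tertiary cation is what reacts next.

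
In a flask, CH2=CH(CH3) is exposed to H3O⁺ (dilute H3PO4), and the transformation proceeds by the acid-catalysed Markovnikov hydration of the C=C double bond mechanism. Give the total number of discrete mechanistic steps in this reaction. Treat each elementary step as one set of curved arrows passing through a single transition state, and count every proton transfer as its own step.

3

Step 1: Protonation of the alkene by H3O⁺: the π bond acts as the nucleophile and picks up H⁺, giving the more stable (Markovnikov) secondary carbocation. H2O is released.
(No 1,2-shift: no single shift to an adjacent carbon would give a more stable cation.)
Step 2: Nucleophilic capture of the cation by H2O produces the protonated alcohol (an oxonium ion).
Step 3: H2O removes a proton from the oxonium oxygen, regenerating H3O⁺ and giving the neutral alcohol.
Total: 3 elementary steps.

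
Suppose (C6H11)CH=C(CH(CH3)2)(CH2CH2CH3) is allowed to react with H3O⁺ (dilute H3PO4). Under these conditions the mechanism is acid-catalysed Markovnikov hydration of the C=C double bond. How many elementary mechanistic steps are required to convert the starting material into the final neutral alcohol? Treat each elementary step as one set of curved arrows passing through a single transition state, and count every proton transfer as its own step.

3

Step 1: Protonation of the alkene by H3O⁺: the π bond acts as the nucleophile and picks up H⁺, giving the more stable (Markovnikov) tertiary carbocation. H2O is released.
(No 1,2-shift: no single shift to an adjacent carbon would give a more stable cation.)
Step 2: A lone pair on the oxygen of H2O attacks the carbocation, forming a C–O bond and an oxonium ion (a protonated alcohol).
Step 3: Deprotonation of the oxonium ion by a water molecule delivers the neutral alcohol and regenerates the acid catalyst.
Total: 3 elementary steps.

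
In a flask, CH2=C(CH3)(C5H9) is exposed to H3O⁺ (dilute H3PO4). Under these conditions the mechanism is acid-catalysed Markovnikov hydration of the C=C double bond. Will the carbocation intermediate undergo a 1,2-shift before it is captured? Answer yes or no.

no

The first-formed carbocation is tertiary.
No single 1,2-shift to an adjacent carbon would produce a more-substituted cation than the one already present, so no rearrangement occurs.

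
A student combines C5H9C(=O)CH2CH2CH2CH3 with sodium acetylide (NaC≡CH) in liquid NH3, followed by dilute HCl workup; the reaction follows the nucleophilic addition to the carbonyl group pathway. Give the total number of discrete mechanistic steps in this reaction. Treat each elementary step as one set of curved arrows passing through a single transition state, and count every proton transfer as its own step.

Step 1: Nucleophilic addition: HC≡C⁻ adds to the carbonyl carbon, pushing the π(C=O) electron pair onto oxygen and giving a tetrahedral alkoxide.
Step 2: Protonation of the alkoxide by dilute HCl workup furnishes a propargyl alcohol.
Total: 2 elementary steps.

2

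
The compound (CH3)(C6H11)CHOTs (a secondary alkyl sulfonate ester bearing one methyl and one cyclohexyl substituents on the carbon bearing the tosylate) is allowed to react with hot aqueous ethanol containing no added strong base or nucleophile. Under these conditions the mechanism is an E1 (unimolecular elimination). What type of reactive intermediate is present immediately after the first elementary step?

secondary carbocation

Step 1: The C–O bond breaks with both electrons going to the tosylate; TsO⁻ leaves and a secondary carbocation remains.
After step 1 the species present is a secondary carbocation.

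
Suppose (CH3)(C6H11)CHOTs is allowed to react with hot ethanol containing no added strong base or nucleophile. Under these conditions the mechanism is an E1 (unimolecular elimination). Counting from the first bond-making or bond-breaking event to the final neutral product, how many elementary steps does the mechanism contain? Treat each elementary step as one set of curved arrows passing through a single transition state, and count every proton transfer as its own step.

Step 1: The C–O bond breaks with both electrons going to the tosylate; TsO⁻ leaves and a secondary carbocation remains.
Step 2: A 1,2-hydride shift from the adjacent cyclohexyl carbon moves the positive charge from the secondary centre to an adjacent carbon, generating a more stable tertiary carbocation.
Step 3: Loss of a β-proton to an ethanol molecule of the solvent: the C–H bonding pair collapses toward the cationic carbon to form the C=C π bond, yielding the alkene.
Total: 3 elementary steps.

3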